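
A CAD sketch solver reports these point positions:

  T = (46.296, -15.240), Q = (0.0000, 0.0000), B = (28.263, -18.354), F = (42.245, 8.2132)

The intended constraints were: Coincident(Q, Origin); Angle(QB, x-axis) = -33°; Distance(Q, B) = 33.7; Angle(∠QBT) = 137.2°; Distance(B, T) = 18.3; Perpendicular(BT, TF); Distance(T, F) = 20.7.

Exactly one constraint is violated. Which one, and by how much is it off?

Distance(T, F) = 20.7 — off by 3.10.

Q = (0.00, 0.00) ✓; QB at -33.00° ✓; |QB| = 33.70 ✓; ∠QBT = 137.2° ✓; |BT| = 18.30 ✓; ∠(BT, TF) = 90.00° ✓; |TF| = 23.80 ✗.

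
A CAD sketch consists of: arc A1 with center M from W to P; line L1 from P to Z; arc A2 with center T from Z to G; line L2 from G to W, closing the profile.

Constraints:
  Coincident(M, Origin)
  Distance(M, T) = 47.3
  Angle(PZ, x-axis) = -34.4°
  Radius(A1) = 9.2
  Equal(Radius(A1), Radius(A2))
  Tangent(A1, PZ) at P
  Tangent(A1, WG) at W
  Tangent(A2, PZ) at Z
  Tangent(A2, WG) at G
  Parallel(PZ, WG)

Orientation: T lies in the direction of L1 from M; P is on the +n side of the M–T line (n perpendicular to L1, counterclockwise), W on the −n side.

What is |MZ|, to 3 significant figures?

48.2

Tangency of A1 to both parallel lines with radius 9.2 puts P and W at M ± 9.2·n: P = (5.20, 7.59), W = (-5.20, -7.59). Equal radii place Z and G the same way about T: Z = T + 9.2·n = (44.2, -19.1), G = T − 9.2·n = (33.8, -34.3). Then |MZ| = |Z − M| = 48.2.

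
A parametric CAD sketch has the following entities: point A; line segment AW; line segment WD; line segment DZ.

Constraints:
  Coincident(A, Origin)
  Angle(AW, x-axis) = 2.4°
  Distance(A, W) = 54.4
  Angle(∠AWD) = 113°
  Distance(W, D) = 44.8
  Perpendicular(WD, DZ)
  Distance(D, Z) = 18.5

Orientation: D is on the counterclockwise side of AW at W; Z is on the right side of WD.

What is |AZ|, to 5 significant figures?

95.215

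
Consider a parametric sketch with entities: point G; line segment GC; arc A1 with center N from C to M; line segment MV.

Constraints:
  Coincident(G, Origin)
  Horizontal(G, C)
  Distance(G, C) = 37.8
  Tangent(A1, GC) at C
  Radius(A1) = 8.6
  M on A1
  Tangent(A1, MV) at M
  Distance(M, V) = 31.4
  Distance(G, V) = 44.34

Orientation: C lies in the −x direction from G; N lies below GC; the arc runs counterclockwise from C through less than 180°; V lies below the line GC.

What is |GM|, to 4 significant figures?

46.48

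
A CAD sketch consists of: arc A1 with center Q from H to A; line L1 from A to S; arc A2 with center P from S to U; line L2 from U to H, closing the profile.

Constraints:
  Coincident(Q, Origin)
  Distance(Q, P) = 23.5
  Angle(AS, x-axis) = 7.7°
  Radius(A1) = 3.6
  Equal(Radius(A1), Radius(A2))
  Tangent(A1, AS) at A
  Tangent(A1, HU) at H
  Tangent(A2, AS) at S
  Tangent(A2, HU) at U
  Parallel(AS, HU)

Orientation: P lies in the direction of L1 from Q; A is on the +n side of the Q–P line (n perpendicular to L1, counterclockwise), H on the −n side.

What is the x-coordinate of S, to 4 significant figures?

22.81

The slot axis is L1's direction at 7.7°, so u = (cos 7.7°, sin 7.7°) = (0.9910, 0.1340) and n = (−sin 7.7°, cos 7.7°) = (-0.1340, 0.9910). Q is at the origin and P lies 23.5 along u from Q, so P = 23.5·u = (23.29, 3.149). Tangency of A1 to both parallel lines with radius 3.6 puts A and H at Q ± 3.6·n: A = (-0.4824, 3.568), H = (0.4824, -3.568). Equal radii place S and U the same way about P: S = P + 3.6·n = (22.81, 6.716), U = P − 3.6·n = (23.77, -0.4189). So S.x = 22.81.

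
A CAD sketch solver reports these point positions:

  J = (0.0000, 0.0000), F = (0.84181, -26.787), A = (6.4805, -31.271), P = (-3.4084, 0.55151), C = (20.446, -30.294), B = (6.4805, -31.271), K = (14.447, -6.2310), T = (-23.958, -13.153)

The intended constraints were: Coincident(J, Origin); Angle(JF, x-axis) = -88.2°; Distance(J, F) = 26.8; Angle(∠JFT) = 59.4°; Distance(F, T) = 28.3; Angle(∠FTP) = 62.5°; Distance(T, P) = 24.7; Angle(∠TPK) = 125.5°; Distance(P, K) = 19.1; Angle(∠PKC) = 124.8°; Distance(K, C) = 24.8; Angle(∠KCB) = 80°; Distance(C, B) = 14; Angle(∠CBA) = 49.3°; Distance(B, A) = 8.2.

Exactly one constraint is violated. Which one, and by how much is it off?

Distance(B, A) = 8.2 — off by 8.20.

J = (0.00, 0.00) ✓; JF at -88.20° ✓; |JF| = 26.80 ✓; ∠JFT = 59.40° ✓; |FT| = 28.30 ✓; ∠FTP = 62.50° ✓; |TP| = 24.70 ✓; ∠TPK = 125.5° ✓; |PK| = 19.10 ✓; ∠PKC = 124.8° ✓; |KC| = 24.80 ✓; ∠KCB = 80.00° ✓; |CB| = 14.00 ✓; ∠CBA = 49.30° ✓; |BA| = 0.000 ✗.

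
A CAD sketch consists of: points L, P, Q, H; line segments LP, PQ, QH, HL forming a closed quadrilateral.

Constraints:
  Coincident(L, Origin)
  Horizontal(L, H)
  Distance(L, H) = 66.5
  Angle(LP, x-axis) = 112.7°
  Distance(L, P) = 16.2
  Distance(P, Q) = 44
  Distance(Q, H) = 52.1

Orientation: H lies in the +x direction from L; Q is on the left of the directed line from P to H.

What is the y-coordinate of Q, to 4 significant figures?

38.22

Checks: |PQ| = 44.00 ✓; |QH| = 52.10 ✓.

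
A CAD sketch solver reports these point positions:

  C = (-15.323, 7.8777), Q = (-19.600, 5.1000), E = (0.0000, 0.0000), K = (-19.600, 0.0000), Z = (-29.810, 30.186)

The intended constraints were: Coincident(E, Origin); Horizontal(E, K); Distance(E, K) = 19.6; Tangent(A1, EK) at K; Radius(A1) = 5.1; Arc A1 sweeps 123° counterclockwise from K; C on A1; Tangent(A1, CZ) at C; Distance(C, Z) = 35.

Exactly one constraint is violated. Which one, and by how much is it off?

Distance(C, Z) = 35 — off by 8.40.

E = (0.00, 0.00) ✓; E.y = 0.00, K.y = 0.00 ✓; |EK| = 19.60 ✓; ∠(QK, KE) = 90.00° ✓; |QK| = 5.100 ✓; bearing(Q→C) − bearing(Q→K) = 123.0° ✓; |QC| = 5.100 ✓; ∠(QC, CZ) = 90.00° ✓; |CZ| = 26.60 ✗.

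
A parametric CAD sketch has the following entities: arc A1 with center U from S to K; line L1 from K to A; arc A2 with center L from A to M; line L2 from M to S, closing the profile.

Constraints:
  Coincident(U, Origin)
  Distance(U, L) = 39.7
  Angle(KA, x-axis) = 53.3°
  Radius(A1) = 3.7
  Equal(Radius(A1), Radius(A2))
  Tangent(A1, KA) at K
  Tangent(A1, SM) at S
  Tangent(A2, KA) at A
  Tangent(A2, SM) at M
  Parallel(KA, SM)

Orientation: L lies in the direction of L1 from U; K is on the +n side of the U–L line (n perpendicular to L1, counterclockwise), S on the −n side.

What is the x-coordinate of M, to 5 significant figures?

26.692

The slot axis is L1's direction at 53.3°, so u = (cos 53.3°, sin 53.3°) = (0.59763, 0.80178) and n = (−sin 53.3°, cos 53.3°) = (-0.80178, 0.59763). U is at the origin and L lies 39.7 along u from U, so L = 39.7·u = (23.726, 31.830). Tangency of A1 to both parallel lines with radius 3.7 puts K and S at U ± 3.7·n: K = (-2.9666, 2.2112), S = (2.9666, -2.2112). Equal radii place A and M the same way about L: A = L + 3.7·n = (20.759, 34.042), M = L − 3.7·n = (26.692, 29.619). So M.x = 26.692.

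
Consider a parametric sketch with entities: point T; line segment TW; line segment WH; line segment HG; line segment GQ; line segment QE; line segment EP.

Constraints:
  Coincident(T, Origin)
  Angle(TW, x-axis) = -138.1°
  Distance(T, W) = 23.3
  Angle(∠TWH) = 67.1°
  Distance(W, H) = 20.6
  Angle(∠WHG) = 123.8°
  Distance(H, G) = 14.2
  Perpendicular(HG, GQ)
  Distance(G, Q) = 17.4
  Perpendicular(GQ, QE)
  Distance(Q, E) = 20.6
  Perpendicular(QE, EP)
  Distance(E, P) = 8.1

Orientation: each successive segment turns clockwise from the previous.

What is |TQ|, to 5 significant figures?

4.9737

T is at the origin; TW runs at -138.1° with length 23.3, so W = (-17.342, -15.560). ∠TWH = 67.1° gives WH at 109.00° from the x-axis; with |WH| = 20.6, H = (-24.049, 3.9172). ∠WHG = 123.8° gives HG at 52.800° from the x-axis; with |HG| = 14.2, G = (-15.464, 15.228). HG ⟂ GQ, so GQ runs at -37.200°; with |GQ| = 17.4, Q = (-1.6042, 4.7079). Then |TQ| = |Q − T| = 4.9737.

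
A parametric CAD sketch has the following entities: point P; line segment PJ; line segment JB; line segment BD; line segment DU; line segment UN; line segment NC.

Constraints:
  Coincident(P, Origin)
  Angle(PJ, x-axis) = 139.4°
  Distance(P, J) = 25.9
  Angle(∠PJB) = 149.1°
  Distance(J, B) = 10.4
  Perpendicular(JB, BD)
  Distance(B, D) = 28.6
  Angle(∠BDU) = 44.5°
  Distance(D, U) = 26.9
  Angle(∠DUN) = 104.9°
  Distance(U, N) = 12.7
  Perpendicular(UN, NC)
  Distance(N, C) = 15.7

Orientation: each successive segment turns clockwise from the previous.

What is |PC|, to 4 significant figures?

34.43

∠DUN = 104.9° gives UN at 167.9° from the x-axis; with |UN| = 12.7, N = (-20.47, 14.49). UN is perpendicular to NC, so NC runs at 77.90°; with |NC| = 15.7, C = (-17.18, 29.84). Then |PC| = |C − P| = 34.43.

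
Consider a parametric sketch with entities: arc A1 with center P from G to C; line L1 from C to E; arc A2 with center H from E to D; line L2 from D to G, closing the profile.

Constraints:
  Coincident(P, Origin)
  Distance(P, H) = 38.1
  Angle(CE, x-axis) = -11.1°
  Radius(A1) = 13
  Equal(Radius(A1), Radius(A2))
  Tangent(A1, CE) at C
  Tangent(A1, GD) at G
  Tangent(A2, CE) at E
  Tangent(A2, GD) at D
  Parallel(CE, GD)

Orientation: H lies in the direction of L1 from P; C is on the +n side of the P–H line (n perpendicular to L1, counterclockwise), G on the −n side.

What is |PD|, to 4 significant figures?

40.26

Tangency of A1 to both parallel lines with radius 13.0 puts C and G at P ± 13.0·n: C = (2.503, 12.76), G = (-2.503, -12.76). Equal radii place E and D the same way about H: E = H + 13.0·n = (39.89, 5.422), D = H − 13.0·n = (34.88, -20.09). Then |PD| = |D − P| = 40.26.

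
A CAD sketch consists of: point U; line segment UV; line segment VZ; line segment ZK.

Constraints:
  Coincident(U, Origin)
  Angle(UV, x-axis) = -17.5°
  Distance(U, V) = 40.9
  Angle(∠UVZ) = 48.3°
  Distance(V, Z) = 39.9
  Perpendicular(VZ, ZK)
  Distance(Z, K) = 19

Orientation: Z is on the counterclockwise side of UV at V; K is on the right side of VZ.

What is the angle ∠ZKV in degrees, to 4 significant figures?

64.54°

∠UVZ = 48.3°, so VZ runs at -17.5° + (180° − 48.3°) = 114.2° from the x-axis; with |VZ| = 39.9, Z = V + 39.9·(cos 114.2°, sin 114.2°) = (22.65, 24.09). VZ ⟂ ZK; with |ZK| = 19.0 on the right of VZ, K = Z + 19.0·(0.9121, 0.4099) = (39.98, 31.88). Then cos ∠ZKV = KZ·KV / (|KZ||KV|), giving 64.54°.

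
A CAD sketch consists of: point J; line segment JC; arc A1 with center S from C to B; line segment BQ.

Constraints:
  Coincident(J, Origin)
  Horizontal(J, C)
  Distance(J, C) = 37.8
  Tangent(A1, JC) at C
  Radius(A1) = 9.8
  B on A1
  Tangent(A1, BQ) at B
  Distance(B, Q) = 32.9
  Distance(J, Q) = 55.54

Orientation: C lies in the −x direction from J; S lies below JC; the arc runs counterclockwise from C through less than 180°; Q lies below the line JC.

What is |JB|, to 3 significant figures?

48.8

J is at the origin; JC is horizontal with |JC| = 37.8 and C on the −x side, so C = (-37.8, 0.00). Tangency of A1 to JC means the radius SC is perpendicular to JC, so S = C + (0, -9.8) = (-37.8, -9.80). Since SB ⟂ BQ (tangency), |SQ| = √(9.8² + 32.9²) = 34.3 regardless of where B sits on A1. So Q lies on both circle(J, 55.54) and circle(S, 34.3); the below-JC intersection is Q = (-34.0, -43.9). B is the foot of the tangent from Q: B = (-46.8, -13.6).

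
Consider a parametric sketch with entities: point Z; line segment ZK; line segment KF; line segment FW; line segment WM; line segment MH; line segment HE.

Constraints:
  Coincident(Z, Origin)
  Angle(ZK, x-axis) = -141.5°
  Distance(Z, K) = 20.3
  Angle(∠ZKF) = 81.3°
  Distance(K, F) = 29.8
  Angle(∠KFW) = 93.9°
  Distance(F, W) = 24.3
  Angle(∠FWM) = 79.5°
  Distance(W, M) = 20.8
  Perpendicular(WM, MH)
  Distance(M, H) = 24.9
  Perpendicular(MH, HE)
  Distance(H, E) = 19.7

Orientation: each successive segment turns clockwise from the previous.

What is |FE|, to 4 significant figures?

3.477

WM is perpendicular to MH, so MH runs at -156.8°; with |MH| = 24.9, H = (-25.17, -2.222). MH is perpendicular to HE, so HE runs at 113.2°; with |HE| = 19.7, E = (-32.93, 15.88). Then |FE| = |E − F| = 3.477.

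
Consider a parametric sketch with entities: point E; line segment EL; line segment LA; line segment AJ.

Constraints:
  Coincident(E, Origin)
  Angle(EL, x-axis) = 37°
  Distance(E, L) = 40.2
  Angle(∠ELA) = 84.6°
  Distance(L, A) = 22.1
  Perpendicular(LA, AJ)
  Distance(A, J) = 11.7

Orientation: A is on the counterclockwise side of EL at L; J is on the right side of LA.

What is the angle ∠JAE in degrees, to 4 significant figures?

155.4°

∠ELA = 84.6°, so LA runs at 37.0° + (180° − 84.6°) = 132.4° from the x-axis; with |LA| = 22.1, A = L + 22.1·(cos 132.4°, sin 132.4°) = (17.20, 40.51). LA ⟂ AJ; with |AJ| = 11.7 on the right of LA, J = A + 11.7·(0.7385, 0.6743) = (25.84, 48.40). Then cos ∠JAE = AJ·AE / (|AJ||AE|), giving 155.4°.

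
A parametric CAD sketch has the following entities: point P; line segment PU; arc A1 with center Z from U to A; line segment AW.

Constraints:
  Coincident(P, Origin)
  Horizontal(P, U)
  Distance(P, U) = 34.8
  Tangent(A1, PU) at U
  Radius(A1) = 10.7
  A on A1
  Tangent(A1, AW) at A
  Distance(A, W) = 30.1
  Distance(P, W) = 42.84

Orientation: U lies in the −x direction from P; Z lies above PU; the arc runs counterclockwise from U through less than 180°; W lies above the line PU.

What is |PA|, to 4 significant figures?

25.82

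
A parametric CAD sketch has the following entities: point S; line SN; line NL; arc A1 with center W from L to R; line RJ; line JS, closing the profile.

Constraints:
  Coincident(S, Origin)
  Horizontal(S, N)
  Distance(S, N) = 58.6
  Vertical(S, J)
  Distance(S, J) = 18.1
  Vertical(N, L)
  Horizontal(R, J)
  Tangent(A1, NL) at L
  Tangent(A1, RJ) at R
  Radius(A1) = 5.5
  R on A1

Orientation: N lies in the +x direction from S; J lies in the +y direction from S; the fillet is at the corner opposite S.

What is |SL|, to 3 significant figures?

59.9

S is at the origin; S and N share the same y with |SN| = 58.6 and N on the +x side, so N = (58.6, 0.00). S and J share the same x with |SJ| = 18.1 and J on the +y side, so J = (0.00, 18.1). The virtual corner opposite S is at (58.6, 18.1). A1 meets NL tangentially, so WL is at right angles to NL and tangency of A1 to RJ means the radius WR is perpendicular to RJ, with radius 5.5, so the center W sits 5.5 in from both sides at W = (53.1, 12.6). That places the tangent points at L = (58.6, 12.6) on NL and R = (53.1, 18.1) on RJ. Then |SL| = |L − S| = 59.9.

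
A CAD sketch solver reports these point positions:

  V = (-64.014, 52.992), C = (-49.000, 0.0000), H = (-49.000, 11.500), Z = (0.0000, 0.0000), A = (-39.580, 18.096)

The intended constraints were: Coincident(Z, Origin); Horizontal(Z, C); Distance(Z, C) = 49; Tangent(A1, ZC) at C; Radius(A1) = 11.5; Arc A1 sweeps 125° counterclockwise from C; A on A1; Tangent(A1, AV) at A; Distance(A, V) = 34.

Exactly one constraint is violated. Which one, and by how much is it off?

Distance(A, V) = 34 — off by 8.60.

Z = (0.00, 0.00) ✓; Z.y = 0.00, C.y = 0.00 ✓; |ZC| = 49.00 ✓; ∠(HC, CZ) = 90.00° ✓; |HC| = 11.50 ✓; bearing(H→A) − bearing(H→C) = 125.0° ✓; |HA| = 11.50 ✓; ∠(HA, AV) = 90.00° ✓; |AV| = 42.60 ✗.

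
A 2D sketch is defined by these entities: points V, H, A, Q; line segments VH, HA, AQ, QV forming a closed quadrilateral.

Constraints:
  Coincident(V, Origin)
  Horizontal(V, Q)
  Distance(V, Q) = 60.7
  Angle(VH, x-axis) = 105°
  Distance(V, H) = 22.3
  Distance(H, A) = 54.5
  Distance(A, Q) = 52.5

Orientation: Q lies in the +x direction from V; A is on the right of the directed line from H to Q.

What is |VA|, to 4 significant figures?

32.67

Checks: VH at 105.0° ✓; |HA| = 54.50 ✓; |AQ| = 52.50 ✓.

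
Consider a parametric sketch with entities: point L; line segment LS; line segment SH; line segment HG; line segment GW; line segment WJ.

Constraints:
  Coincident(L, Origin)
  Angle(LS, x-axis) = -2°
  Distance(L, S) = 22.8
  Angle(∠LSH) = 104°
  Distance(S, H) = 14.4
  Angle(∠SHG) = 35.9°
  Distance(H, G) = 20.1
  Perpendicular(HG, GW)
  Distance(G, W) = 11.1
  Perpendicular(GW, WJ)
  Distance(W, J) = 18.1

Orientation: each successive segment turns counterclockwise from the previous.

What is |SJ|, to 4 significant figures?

10.02

L is at the origin; LS runs at -2.0° with length 22.8, so S = (22.79, -0.7957). ∠LSH = 104.0° gives SH at 74.00° from the x-axis; with |SH| = 14.4, H = (26.76, 13.05). ∠SHG = 35.9° gives HG at -141.9° from the x-axis; with |HG| = 20.1, G = (10.94, 0.6440). HG ⟂ GW, so GW runs at -51.90°; with |GW| = 11.1, W = (17.79, -8.091). GW is perpendicular to WJ, so WJ runs at 38.10°; with |WJ| = 18.1, J = (32.03, 3.077). Then |SJ| = |J − S| = 10.02.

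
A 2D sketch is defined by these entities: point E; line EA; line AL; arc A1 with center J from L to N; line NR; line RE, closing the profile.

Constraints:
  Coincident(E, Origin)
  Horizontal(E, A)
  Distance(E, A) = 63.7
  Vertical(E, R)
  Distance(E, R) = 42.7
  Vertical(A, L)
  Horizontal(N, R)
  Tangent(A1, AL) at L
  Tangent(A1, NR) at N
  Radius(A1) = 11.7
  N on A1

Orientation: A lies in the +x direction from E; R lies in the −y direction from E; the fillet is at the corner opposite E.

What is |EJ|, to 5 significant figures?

60.539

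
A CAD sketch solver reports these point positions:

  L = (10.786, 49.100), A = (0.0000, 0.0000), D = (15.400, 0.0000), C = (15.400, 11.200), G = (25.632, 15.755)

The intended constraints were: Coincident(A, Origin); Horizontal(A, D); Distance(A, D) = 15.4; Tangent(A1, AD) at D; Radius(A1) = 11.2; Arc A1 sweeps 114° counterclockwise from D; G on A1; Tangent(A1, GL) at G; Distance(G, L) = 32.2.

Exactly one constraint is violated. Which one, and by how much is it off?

Distance(G, L) = 32.2 — off by 4.30.

A = (0.00, 0.00) ✓; A.y = 0.00, D.y = 0.00 ✓; |AD| = 15.40 ✓; ∠(CD, DA) = 90.00° ✓; |CD| = 11.20 ✓; bearing(C→G) − bearing(C→D) = 114.0° ✓; |CG| = 11.20 ✓; ∠(CG, GL) = 90.00° ✓; |GL| = 36.50 ✗.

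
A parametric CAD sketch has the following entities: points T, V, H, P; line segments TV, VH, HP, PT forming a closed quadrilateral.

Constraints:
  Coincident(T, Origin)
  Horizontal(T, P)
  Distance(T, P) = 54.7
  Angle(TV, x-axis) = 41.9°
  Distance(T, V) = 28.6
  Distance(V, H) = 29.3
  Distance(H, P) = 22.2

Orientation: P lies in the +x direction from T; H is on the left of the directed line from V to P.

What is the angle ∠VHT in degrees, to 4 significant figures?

18.08°

Checks: T.y = 0.00, P.y = 0.00 ✓; |VH| = 29.30 ✓; |HP| = 22.20 ✓.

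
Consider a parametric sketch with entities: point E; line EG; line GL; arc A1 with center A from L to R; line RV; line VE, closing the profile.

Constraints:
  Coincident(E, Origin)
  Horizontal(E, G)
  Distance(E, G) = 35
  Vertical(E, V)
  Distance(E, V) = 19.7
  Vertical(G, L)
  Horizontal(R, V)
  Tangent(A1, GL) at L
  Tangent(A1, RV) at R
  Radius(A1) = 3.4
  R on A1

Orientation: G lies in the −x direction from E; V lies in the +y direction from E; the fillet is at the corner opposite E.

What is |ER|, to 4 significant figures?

37.24

E is at the origin; EG is horizontal with |EG| = 35.0 and G on the −x side, so G = (-35.00, 0.000). E and V share the same x with |EV| = 19.7 and V on the +y side, so V = (0.000, 19.70). The virtual corner opposite E is at (-35.00, 19.70). The tangent condition forces AL to be normal to GL and the tangent condition forces AR to be normal to RV, with radius 3.4, so the center A sits 3.4 in from both sides at A = (-31.60, 16.30). That places the tangent points at L = (-35.00, 16.30) on GL and R = (-31.60, 19.70) on RV. Then |ER| = |R − E| = 37.24.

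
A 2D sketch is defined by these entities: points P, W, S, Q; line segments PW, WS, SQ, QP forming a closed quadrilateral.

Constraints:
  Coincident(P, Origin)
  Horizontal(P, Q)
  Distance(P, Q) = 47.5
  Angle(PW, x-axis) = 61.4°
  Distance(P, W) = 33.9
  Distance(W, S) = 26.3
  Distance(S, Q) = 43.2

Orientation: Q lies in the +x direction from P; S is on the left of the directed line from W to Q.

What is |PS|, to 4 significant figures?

57.81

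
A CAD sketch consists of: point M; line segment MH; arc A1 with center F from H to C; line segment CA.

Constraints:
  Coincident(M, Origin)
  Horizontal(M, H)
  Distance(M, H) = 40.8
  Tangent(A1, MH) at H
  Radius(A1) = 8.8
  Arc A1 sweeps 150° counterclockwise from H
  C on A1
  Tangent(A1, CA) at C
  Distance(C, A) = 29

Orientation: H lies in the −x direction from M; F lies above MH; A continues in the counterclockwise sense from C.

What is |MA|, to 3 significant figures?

68.8

M is at the origin; M and H share the same y with |MH| = 40.8 and H on the −x side, so H = (-40.8, 0.00). The tangent condition forces FH to be normal to MH, so F = H + (0, 8.8) = (-40.8, 8.80). On A1, H sits at bearing -90° from F; a 150° counterclockwise sweep puts C at bearing 60°, so C = F + 8.8·(cos 60°, sin 60°) = (-36.4, 16.4). Since A1 is tangent to CA there, FC ⟂ CA, so CA runs along (−sin 60°, cos 60°); with |CA| = 29.0, A = (-61.5, 30.9). Then |MA| = |A − M| = 68.8.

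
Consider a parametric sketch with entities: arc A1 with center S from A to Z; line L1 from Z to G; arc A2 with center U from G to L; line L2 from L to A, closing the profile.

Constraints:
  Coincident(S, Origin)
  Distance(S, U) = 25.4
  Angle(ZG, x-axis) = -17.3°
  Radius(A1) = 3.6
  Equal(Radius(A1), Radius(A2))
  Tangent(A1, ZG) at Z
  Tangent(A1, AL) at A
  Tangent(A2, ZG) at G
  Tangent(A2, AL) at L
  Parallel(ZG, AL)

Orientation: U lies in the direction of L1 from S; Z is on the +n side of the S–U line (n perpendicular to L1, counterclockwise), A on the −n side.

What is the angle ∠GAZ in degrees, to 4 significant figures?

74.17°

The slot axis is L1's direction at -17.3°, so u = (cos -17.3°, sin -17.3°) = (0.9548, -0.2974) and n = (−sin -17.3°, cos -17.3°) = (0.2974, 0.9548). S is at the origin and U lies 25.4 along u from S, so U = 25.4·u = (24.25, -7.553). Tangency of A1 to both parallel lines with radius 3.6 puts Z and A at S ± 3.6·n: Z = (1.071, 3.437), A = (-1.071, -3.437). Equal radii place G and L the same way about U: G = U + 3.6·n = (25.32, -4.116), L = U − 3.6·n = (23.18, -10.99). Then cos ∠GAZ = AG·AZ / (|AG||AZ|), giving 74.17°.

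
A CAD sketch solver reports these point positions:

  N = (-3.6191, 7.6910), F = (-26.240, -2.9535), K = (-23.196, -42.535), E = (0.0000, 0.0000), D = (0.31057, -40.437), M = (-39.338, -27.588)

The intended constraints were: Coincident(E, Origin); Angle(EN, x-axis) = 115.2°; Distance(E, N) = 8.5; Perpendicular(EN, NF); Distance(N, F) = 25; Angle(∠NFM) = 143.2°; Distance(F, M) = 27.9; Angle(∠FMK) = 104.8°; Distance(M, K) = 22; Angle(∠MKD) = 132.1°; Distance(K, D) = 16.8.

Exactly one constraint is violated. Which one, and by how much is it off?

Distance(K, D) = 16.8 — off by 6.80.

E = (0.00, 0.00) ✓; EN at 115.2° ✓; |EN| = 8.500 ✓; ∠(EN, NF) = 90.00° ✓; |NF| = 25.00 ✓; ∠NFM = 143.2° ✓; |FM| = 27.90 ✓; ∠FMK = 104.8° ✓; |MK| = 22.00 ✓; ∠MKD = 132.1° ✓; |KD| = 23.60 ✗.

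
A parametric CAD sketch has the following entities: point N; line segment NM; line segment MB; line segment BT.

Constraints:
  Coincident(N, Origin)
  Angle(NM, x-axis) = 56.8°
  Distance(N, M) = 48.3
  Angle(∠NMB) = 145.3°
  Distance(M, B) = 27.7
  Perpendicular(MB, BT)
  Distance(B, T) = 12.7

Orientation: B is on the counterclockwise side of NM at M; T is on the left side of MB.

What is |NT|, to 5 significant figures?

69.014

N is at the origin; NM runs at 56.8° with length 48.3, so M = 48.3·(cos 56.8°, sin 56.8°) = (26.447, 40.416). ∠NMB = 145.3°, so MB runs at 56.8° + (180° − 145.3°) = 91.500° from the x-axis; with |MB| = 27.7, B = M + 27.7·(cos 91.500°, sin 91.500°) = (25.722, 68.106). MB is perpendicular to BT; with |BT| = 12.7 on the left of MB, T = B + 12.7·(-0.99966, -0.026177) = (13.027, 67.774). Then |NT| = |T − N| = 69.014.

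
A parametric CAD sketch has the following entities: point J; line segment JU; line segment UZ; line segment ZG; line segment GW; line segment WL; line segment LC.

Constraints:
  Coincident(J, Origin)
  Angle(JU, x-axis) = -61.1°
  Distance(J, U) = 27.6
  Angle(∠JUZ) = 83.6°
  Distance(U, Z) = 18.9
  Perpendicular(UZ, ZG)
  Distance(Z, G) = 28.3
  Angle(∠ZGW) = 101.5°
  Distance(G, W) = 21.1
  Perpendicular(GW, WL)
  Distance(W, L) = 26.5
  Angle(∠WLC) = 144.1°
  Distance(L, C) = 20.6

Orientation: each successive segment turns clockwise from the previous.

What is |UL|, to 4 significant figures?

9.623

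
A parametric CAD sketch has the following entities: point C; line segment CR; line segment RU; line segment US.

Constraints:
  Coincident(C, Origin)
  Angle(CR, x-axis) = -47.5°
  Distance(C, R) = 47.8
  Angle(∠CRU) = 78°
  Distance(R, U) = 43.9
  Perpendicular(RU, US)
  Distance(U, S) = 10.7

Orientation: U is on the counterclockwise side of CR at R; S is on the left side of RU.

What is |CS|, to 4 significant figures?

49.53

C is at the origin; CR runs at -47.5° with length 47.8, so R = 47.8·(cos -47.5°, sin -47.5°) = (32.29, -35.24). ∠CRU = 78.0°, so RU runs at -47.5° + (180° − 78.0°) = 54.50° from the x-axis; with |RU| = 43.9, U = R + 43.9·(cos 54.50°, sin 54.50°) = (57.79, 0.4978). RU is perpendicular to US; with |US| = 10.7 on the left of RU, S = U + 10.7·(-0.8141, 0.5807) = (49.08, 6.711). Then |CS| = |S − C| = 49.53.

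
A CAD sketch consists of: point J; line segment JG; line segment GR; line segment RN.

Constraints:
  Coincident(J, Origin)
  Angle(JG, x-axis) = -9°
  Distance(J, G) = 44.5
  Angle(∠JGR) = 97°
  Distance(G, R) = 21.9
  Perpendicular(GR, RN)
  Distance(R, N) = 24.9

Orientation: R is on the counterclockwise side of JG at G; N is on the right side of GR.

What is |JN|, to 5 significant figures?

74.276

J is at the origin; JG runs at -9.0° with length 44.5, so G = 44.5·(cos -9.0°, sin -9.0°) = (43.952, -6.9613). ∠JGR = 97.0°, so GR runs at -9.0° + (180° − 97.0°) = 74.000° from the x-axis; with |GR| = 21.9, R = G + 21.9·(cos 74.000°, sin 74.000°) = (49.989, 14.090). GR is perpendicular to RN; with |RN| = 24.9 on the right of GR, N = R + 24.9·(0.96126, -0.27564) = (73.924, 7.2269). Then |JN| = |N − J| = 74.276.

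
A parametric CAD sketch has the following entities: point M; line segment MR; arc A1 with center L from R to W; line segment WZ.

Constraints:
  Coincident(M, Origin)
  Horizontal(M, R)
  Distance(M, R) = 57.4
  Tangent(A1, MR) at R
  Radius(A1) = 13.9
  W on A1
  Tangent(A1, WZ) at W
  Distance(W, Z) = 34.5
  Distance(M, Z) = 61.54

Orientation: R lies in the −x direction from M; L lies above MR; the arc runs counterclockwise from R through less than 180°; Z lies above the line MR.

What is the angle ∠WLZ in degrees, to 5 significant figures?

68.056°

Checks: |LW| = 13.90 ✓; ∠(LW, WZ) = 90.00° ✓; |WZ| = 34.50 ✓; |MZ| = 61.54 ✓.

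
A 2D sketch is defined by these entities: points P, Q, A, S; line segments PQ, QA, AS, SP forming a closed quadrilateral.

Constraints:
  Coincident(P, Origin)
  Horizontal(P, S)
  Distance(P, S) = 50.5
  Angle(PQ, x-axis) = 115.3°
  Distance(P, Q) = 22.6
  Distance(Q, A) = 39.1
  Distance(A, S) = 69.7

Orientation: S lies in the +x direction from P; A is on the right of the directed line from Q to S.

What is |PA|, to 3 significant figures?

24.6

Checks: PQ at 115.3° ✓; |QA| = 39.10 ✓; |AS| = 69.70 ✓.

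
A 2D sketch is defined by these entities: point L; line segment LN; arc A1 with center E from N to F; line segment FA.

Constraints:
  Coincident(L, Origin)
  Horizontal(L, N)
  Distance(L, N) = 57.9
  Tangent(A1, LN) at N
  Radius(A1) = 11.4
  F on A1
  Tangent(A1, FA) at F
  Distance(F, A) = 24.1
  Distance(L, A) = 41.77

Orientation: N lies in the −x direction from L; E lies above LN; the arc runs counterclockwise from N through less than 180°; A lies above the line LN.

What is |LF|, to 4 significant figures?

49.00

Checks: ∠(EN, NL) = 90.00° ✓; |EN| = 11.40 ✓; |EF| = 11.40 ✓; ∠(EF, FA) = 90.00° ✓; |FA| = 24.10 ✓; |LA| = 41.77 ✓.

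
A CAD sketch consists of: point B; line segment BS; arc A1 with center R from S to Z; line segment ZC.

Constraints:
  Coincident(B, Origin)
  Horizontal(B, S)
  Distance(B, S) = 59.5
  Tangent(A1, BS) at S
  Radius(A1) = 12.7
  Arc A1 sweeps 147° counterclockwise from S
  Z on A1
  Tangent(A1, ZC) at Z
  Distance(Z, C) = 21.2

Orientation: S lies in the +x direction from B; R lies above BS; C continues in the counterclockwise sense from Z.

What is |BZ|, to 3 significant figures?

70.4

B is at the origin; B and S share the same y with |BS| = 59.5 and S on the +x side, so S = (59.5, 0.00). Tangency of A1 to BS means the radius RS is perpendicular to BS, so R = S + (0, 12.7) = (59.5, 12.7). On A1, S sits at bearing -90° from R; a 147° counterclockwise sweep puts Z at bearing 57°, so Z = R + 12.7·(cos 57°, sin 57°) = (66.4, 23.4). Then |BZ| = |Z − B| = 70.4.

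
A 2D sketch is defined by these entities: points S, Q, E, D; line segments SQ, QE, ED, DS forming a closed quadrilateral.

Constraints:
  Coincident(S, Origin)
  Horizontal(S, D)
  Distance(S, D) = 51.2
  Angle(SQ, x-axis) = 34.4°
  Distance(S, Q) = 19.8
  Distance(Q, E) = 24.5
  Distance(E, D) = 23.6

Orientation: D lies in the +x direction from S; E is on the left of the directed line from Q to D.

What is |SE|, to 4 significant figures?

44.03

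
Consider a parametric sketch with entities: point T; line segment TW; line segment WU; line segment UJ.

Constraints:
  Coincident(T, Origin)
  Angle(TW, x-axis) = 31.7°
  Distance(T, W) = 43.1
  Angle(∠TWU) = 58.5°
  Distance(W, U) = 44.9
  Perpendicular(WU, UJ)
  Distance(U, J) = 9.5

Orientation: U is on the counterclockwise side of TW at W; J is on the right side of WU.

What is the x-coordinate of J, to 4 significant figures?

0.8762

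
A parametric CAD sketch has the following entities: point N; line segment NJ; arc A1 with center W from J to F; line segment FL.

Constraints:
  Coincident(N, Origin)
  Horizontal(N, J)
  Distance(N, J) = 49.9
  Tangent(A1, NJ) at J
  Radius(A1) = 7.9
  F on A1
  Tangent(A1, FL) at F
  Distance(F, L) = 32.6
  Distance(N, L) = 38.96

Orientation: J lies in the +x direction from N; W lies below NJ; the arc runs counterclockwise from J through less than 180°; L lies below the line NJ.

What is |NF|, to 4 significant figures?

43.56

N is at the origin; NJ is horizontal with |NJ| = 49.9 and J on the +x side, so J = (49.90, 0.000). The tangent condition forces WJ to be normal to NJ, so W = J + (0, -7.9) = (49.90, -7.900). Since WF ⟂ FL (tangency), |WL| = √(7.9² + 32.6²) = 33.54 regardless of where F sits on A1. So L lies on both circle(N, 38.96) and circle(W, 33.54); the below-NJ intersection is L = (24.75, -30.09). F is the foot of the tangent from L: F = (43.43, -3.373).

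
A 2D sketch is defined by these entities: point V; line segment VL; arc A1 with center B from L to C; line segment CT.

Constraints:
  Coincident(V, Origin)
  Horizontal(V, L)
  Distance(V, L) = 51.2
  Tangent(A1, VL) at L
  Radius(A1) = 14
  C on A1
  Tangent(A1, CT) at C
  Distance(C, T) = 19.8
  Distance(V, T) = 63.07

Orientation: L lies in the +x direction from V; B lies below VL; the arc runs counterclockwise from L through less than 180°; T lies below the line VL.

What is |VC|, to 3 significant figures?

45.0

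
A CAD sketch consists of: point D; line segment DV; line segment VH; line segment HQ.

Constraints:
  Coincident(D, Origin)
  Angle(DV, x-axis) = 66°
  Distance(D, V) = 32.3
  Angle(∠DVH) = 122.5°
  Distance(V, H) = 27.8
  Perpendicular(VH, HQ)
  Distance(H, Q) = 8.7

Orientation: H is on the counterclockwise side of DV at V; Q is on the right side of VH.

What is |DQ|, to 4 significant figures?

57.71

D is at the origin; DV runs at 66.0° with length 32.3, so V = 32.3·(cos 66.0°, sin 66.0°) = (13.14, 29.51). ∠DVH = 122.5°, so VH runs at 66.0° + (180° − 122.5°) = 123.5° from the x-axis; with |VH| = 27.8, H = V + 27.8·(cos 123.5°, sin 123.5°) = (-2.206, 52.69). VH ⟂ HQ; with |HQ| = 8.7 on the right of VH, Q = H + 8.7·(0.8339, 0.5519) = (5.049, 57.49). Then |DQ| = |Q − D| = 57.71.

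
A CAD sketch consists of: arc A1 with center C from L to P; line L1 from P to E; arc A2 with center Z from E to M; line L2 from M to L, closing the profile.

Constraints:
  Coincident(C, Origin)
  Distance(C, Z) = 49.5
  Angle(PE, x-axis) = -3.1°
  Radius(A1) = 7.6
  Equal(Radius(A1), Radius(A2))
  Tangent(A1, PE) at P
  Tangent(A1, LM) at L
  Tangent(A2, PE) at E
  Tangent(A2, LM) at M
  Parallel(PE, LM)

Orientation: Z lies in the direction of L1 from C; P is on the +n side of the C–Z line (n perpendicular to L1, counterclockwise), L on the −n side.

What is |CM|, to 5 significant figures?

50.080

Tangency of A1 to both parallel lines with radius 7.6 puts P and L at C ± 7.6·n: P = (0.41100, 7.5889), L = (-0.41100, -7.5889). Equal radii place E and M the same way about Z: E = Z + 7.6·n = (49.839, 4.9120), M = Z − 7.6·n = (49.017, -10.266). Then |CM| = |M − C| = 50.080.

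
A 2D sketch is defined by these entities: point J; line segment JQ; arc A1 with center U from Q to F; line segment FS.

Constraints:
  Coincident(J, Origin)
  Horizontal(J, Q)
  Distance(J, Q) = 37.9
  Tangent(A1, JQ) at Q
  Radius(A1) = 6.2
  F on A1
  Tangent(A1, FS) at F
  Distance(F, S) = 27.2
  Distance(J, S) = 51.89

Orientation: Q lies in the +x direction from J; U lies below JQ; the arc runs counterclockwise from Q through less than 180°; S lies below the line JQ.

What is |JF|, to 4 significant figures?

32.87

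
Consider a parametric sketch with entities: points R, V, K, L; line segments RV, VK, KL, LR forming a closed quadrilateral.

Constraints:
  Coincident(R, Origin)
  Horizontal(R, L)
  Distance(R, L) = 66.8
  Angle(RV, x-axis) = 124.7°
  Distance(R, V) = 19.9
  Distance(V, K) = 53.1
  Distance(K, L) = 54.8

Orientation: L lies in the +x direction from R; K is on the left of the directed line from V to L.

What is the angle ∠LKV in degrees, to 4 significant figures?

95.41°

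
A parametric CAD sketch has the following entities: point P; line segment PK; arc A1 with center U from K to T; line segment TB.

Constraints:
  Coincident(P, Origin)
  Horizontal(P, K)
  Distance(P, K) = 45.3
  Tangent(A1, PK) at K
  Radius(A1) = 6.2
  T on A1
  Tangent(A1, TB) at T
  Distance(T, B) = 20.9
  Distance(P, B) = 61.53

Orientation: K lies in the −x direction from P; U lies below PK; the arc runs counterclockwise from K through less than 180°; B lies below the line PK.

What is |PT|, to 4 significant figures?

51.55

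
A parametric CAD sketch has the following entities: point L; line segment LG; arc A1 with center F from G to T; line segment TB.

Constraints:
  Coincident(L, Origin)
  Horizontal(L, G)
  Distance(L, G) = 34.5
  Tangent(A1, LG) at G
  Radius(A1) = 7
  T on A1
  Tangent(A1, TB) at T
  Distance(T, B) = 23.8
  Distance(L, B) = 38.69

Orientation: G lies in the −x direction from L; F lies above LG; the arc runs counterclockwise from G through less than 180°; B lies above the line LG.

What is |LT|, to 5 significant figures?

28.231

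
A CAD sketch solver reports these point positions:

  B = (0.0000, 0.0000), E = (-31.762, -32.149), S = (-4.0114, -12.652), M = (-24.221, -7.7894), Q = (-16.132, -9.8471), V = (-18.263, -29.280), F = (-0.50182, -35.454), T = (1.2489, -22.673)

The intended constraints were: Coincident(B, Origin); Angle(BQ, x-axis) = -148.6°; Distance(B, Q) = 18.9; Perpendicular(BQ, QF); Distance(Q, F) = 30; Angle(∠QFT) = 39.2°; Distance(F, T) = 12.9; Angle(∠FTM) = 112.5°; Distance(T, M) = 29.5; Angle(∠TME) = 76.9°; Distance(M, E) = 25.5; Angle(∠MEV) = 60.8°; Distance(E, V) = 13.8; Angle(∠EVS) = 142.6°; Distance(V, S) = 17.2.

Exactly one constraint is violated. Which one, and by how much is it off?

Distance(V, S) = 17.2 — off by 4.70.

B = (0.00, 0.00) ✓; BQ at -148.6° ✓; |BQ| = 18.90 ✓; ∠(BQ, QF) = 90.00° ✓; |QF| = 30.00 ✓; ∠QFT = 39.20° ✓; |FT| = 12.90 ✓; ∠FTM = 112.5° ✓; |TM| = 29.50 ✓; ∠TME = 76.90° ✓; |ME| = 25.50 ✓; ∠MEV = 60.80° ✓; |EV| = 13.80 ✓; ∠EVS = 142.6° ✓; |VS| = 21.90 ✗.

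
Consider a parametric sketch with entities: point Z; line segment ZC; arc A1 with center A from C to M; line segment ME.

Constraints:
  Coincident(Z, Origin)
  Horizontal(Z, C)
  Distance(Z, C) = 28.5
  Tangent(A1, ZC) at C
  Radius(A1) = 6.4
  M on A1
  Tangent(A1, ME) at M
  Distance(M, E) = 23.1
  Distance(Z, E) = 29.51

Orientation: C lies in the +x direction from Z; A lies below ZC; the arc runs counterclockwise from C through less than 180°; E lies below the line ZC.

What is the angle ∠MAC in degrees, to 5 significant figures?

69.393°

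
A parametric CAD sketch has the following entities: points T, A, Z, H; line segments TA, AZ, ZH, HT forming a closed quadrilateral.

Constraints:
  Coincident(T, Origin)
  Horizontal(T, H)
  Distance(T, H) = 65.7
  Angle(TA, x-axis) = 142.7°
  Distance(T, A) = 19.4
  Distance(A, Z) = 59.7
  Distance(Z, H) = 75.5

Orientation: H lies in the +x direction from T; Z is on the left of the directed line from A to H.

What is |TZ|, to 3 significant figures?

63.1

Checks: |AZ| = 59.70 ✓; |ZH| = 75.50 ✓.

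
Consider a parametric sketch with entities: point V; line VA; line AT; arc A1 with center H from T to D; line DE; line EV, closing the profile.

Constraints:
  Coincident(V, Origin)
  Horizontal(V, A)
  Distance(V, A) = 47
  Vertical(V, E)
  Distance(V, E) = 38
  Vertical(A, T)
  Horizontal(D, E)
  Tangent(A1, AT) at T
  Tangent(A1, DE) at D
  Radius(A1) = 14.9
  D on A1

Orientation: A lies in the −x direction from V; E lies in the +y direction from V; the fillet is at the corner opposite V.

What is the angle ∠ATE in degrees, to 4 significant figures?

107.6°

V is at the origin; VA is horizontal with |VA| = 47.0 and A on the −x side, so A = (-47.00, 0.000). V and E share the same x with |VE| = 38.0 and E on the +y side, so E = (0.000, 38.00). The virtual corner opposite V is at (-47.00, 38.00). A1 meets AT tangentially, so HT is at right angles to AT and the tangent condition forces HD to be normal to DE, with radius 14.9, so the center H sits 14.9 in from both sides at H = (-32.10, 23.10). That places the tangent points at T = (-47.00, 23.10) on AT and D = (-32.10, 38.00) on DE. Then cos ∠ATE = TA·TE / (|TA||TE|), giving 107.6°.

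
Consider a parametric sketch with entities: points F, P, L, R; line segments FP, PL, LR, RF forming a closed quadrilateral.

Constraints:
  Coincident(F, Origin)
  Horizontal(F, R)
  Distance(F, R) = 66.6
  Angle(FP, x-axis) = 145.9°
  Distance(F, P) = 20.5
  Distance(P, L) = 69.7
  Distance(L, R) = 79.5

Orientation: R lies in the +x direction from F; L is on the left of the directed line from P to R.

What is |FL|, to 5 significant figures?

71.799

F is at the origin; F and R share the same y with |FR| = 66.6 and R in +x, so R = (66.6, 0). FP runs at 145.9° with |FP| = 20.5, so P = (-16.975, 11.493). L is determined by |PL| = 69.7 and |LR| = 79.5 together: it lies at the intersection of circle(P, 69.7) and circle(R, 79.5). With |PR| = 84.362, the foot of the radical line on PR is 33.515 from P and the perpendicular offset is √(69.7² − 33.515²) = 61.113. Taking the left-of-PR solution: L = (24.553, 67.471).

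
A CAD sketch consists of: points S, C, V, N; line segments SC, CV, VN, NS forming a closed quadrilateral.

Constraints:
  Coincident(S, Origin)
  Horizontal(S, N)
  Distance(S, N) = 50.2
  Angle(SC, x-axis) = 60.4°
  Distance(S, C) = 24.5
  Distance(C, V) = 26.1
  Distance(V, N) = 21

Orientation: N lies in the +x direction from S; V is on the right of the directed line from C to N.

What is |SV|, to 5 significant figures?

29.310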